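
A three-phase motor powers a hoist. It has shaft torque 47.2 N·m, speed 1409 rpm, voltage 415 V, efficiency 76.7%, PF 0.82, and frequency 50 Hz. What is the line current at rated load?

ω = 2π×1409/60 = 147.6 rad/s; P_out = τω = 47.2 × 147.6 = 6967 W
P_in = P_out / η = 6967 / 0.767 = 9083 W
I_L = P_in / (√3·V_L·cosφ) = 9083 / (1.732 × 415 × 0.82) = 15.4 A

15.4 A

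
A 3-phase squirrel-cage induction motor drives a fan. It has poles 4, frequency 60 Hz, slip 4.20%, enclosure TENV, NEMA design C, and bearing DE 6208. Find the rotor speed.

1724 rpm

n_s = 120f/p = 120×60/4 = 1800 rpm
n = n_s(1 − s) = 1800 × (1 − 0.042) = 1724 rpm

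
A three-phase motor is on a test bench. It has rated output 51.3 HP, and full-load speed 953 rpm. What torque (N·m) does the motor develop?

P_out = 51.3 × 746 = 38270 W
ω = 2π × 953/60 = 99.8 rad/s
τ = P_out/ω = 38270/99.8 = 383 N·m

383 N·m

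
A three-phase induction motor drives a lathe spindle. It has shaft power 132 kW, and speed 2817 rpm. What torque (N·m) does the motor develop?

447 N·m

ω = 2π × 2817/60 = 295 rad/s
τ = P/ω = 132000/295 = 447 N·m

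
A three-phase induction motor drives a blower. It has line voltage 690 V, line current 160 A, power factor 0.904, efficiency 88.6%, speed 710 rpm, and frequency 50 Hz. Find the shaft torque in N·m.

2060 N·m

P_in = √3·V·I·cosφ = 1.732 × 690 × 160 × 0.904 = 172856 W
P_out = η·P_in = 0.886 × 172856 = 153150 W
n = 710 rpm
ω = 2π×710/60 = 74.35 rad/s
τ = P_out/ω = 153150/74.35 = 2060 N·m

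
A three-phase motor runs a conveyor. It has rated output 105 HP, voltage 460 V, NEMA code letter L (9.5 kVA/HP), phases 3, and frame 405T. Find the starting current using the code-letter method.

S_LR = 9.5 × 105 = 997.5 kVA
I_LR = S_LR/(√3·V_L) = 997500/(1.732×460) = 1250 A

1250 A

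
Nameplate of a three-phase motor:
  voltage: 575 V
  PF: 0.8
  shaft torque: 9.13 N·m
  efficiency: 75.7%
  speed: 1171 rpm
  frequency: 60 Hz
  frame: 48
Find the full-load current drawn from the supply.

ω = 2π×1171/60 = 122.6 rad/s; P_out = τω = 9.13 × 122.6 = 1119 W
P_in = P_out / η = 1119 / 0.757 = 1478 W
I_L = P_in / (√3·V_L·cosφ) = 1478 / (1.732 × 575 × 0.8) = 1.86 A

1.86 A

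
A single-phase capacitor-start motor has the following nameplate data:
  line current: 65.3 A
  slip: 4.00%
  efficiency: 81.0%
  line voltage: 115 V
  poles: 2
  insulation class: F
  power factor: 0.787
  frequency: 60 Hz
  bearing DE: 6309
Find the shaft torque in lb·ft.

P_in = V·I·cosφ = 115 × 65.3 × 0.787 = 5910 W
P_out = η·P_in = 0.81 × 5910 = 4787 W
n_s = 120×60/2 = 3600 rpm; n = 3600×(1−0.04) = 3456 rpm
ω = 2π×3456/60 = 361.9 rad/s
τ = P_out/ω = 4787/361.9 = 13.23 N·m
In lb·ft: 13.23/1.356 = 9.76 lb·ft

9.76 lb·ft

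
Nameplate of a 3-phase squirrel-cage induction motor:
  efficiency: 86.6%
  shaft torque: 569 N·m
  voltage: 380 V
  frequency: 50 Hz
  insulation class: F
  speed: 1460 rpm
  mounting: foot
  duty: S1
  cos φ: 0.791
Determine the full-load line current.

193 A

ω = 2π×1460/60 = 152.9 rad/s; P_out = τω = 569 × 152.9 = 87000 W
P_in = P_out / η = 87000 / 0.866 = 100462 W
I_L = P_in / (√3·V_L·cosφ) = 100462 / (1.732 × 380 × 0.791) = 193 A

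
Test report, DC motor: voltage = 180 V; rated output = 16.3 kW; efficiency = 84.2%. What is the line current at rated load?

P_out = 16.3 kW = 16300 W
P_in = P_out / η = 16300 / 0.842 = 19359 W
I = P_in / V = 19359 / 180 = 108 A

108 A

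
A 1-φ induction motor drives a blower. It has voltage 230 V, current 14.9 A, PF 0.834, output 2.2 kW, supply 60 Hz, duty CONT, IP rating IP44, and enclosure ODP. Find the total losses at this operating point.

P_in = V·I·cosφ = 230×14.9×0.834 = 2858 W
P_out = 2200 W
Losses = P_in − P_out = 2858 − 2200 = 658 W

658 W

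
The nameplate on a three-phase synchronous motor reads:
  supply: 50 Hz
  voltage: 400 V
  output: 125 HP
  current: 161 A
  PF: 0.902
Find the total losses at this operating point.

7.36 kW

P_in = √3·V·I·cosφ = 1.732×400×161×0.902 = 100610 W
P_out = 125×746 = 93250 W
Losses = P_in − P_out = 100610 − 93250 = 7360 W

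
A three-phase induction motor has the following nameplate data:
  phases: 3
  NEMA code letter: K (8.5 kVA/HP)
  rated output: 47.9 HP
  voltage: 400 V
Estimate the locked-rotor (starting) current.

588 A

S_LR = 8.5 × 47.9 = 407.15 kVA
I_LR = S_LR/(√3·V_L) = 407150/(1.732×400) = 588 A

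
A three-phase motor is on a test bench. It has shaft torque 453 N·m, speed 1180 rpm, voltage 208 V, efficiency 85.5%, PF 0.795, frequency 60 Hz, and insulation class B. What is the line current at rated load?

229 A

ω = 2π×1180/60 = 123.6 rad/s; P_out = τω = 453 × 123.6 = 55991 W
P_in = P_out / η = 55991 / 0.855 = 65487 W
I_L = P_in / (√3·V_L·cosφ) = 65487 / (1.732 × 208 × 0.795) = 229 A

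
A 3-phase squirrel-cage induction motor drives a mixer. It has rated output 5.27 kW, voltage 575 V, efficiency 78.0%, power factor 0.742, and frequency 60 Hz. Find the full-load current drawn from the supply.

P_out = 5.27 kW = 5270 W
P_in = P_out / η = 5270 / 0.780 = 6756 W
I_L = P_in / (√3·V_L·cosφ) = 6756 / (1.732 × 575 × 0.742) = 9.14 A

9.14 A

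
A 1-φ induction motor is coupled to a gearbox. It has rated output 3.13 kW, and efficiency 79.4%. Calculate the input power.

P_out = 3130 W
P_in = P_out/η = 3130/0.794 = 3942 W = 3.94 kW

3.94 kW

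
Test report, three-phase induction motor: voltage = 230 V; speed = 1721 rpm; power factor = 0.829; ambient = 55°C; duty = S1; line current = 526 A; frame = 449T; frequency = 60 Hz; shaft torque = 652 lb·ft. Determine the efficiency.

τ = 652 lb·ft × 1.356 = 884.1 N·m
ω = 2π × 1721/60 = 180.2 rad/s; P_out = τω = 884.1 × 180.2 = 159315 W
P_in = √3·V_L·I_L·cosφ = 1.732 × 230 × 526 × 0.829 = 173706 W
η = P_out / P_in = 159315 / 173706 = 0.917 = 91.7%

91.7 %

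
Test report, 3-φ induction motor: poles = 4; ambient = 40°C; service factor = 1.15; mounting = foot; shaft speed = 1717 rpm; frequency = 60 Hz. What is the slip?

4.6 %

n_s = 120f/p = 120×60/4 = 1800 rpm
s = (n_s − n)/n_s = (1800 − 1717)/1800 = 0.0461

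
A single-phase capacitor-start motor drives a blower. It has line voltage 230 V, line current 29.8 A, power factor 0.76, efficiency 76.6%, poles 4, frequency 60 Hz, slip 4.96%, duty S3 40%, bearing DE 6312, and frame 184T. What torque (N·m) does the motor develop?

P_in = V·I·cosφ = 230 × 29.8 × 0.76 = 5209 W
P_out = η·P_in = 0.766 × 5209 = 3990 W
n_s = 120×60/4 = 1800 rpm; n = 1800×(1−0.0496) = 1711 rpm
ω = 2π×1711/60 = 179.2 rad/s
τ = P_out/ω = 3990/179.2 = 22.3 N·m

22.3 N·m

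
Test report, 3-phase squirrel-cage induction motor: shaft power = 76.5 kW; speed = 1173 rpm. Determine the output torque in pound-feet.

459 lb·ft

ω = 2π × 1173/60 = 122.8 rad/s
τ = P/ω = 76500/122.8 = 623 N·m
In lb·ft: 623/1.356 = 459 lb·ft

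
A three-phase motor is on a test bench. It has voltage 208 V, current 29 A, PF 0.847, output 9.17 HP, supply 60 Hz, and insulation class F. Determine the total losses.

2.01 kW

P_in = √3·V·I·cosφ = 1.732×208×29×0.847 = 8849 W
P_out = 9.17×746 = 6841 W
Losses = P_in − P_out = 8849 − 6841 = 2008 W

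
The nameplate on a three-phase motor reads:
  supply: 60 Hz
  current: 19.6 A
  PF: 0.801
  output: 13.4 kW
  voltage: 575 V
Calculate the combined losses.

2240 W

P_in = √3·V·I·cosφ = 1.732×575×19.6×0.801 = 15635 W
P_out = 13400 W
Losses = P_in − P_out = 15635 − 13400 = 2235 W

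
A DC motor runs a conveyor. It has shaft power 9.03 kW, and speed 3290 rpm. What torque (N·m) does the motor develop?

26.2 N·m

ω = 2π × 3290/60 = 344.5 rad/s
τ = P/ω = 9030/344.5 = 26.2 N·m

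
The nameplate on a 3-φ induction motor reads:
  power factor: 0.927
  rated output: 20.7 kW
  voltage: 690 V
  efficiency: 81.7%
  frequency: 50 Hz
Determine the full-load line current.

22.9 A

P_out = 20.7 kW = 20700 W
P_in = P_out / η = 20700 / 0.817 = 25337 W
I_L = P_in / (√3·V_L·cosφ) = 25337 / (1.732 × 690 × 0.927) = 22.9 A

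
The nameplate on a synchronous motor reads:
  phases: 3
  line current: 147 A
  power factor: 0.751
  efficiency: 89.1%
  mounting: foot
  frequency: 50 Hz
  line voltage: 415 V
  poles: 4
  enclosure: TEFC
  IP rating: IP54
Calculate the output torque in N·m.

450 N·m

P_in = √3·V·I·cosφ = 1.732 × 415 × 147 × 0.751 = 79351 W
P_out = η·P_in = 0.891 × 79351 = 70702 W
n = n_s = 120×50/4 = 1500 rpm (synchronous)
ω = 2π×1500/60 = 157.1 rad/s
τ = P_out/ω = 70702/157.1 = 450 N·m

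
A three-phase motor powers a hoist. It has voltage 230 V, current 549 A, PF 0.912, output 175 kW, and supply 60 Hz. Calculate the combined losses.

P_in = √3·V·I·cosφ = 1.732×230×549×0.912 = 199454 W
P_out = 175000 W
Losses = P_in − P_out = 199454 − 175000 = 24454 W

24.5 kW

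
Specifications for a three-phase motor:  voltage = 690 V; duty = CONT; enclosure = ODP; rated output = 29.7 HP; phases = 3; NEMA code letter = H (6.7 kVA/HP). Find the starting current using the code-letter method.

S_LR = 6.7 × 29.7 = 198.99 kVA
I_LR = S_LR/(√3·V_L) = 198990/(1.732×690) = 167 A

167 A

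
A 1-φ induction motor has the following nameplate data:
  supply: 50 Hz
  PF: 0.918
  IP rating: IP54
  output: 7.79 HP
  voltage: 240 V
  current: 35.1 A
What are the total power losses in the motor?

P_in = V·I·cosφ = 240×35.1×0.918 = 7733 W
P_out = 7.79×746 = 5811 W
Losses = P_in − P_out = 7733 − 5811 = 1922 W

1.92 kW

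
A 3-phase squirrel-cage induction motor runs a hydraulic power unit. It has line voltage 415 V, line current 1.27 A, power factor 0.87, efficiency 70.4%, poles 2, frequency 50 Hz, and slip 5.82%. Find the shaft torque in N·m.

1.89 N·m

P_in = √3·V·I·cosφ = 1.732 × 415 × 1.27 × 0.87 = 794 W
P_out = η·P_in = 0.704 × 794 = 559 W
n_s = 120×50/2 = 3000 rpm; n = 3000×(1−0.0582) = 2825 rpm
ω = 2π×2825/60 = 295.8 rad/s
τ = P_out/ω = 559/295.8 = 1.89 N·m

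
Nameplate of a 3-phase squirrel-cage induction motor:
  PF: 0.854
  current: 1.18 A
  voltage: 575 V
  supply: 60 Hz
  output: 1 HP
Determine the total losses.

258 W

P_in = √3·V·I·cosφ = 1.732×575×1.18×0.854 = 1004 W
P_out = 1×746 = 746 W
Losses = P_in − P_out = 1004 − 746 = 258 W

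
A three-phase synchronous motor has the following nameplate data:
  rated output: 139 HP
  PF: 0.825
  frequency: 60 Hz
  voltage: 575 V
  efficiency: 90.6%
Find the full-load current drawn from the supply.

P_out = 139 × 746 = 103694 W
P_in = P_out / η = 103694 / 0.906 = 114453 W
I_L = P_in / (√3·V_L·cosφ) = 114453 / (1.732 × 575 × 0.825) = 139 A

139 A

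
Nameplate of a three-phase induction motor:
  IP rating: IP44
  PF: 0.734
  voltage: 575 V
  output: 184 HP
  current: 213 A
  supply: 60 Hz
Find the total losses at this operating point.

18.4 kW

P_in = √3·V·I·cosφ = 1.732×575×213×0.734 = 155701 W
P_out = 184×746 = 137264 W
Losses = P_in − P_out = 155701 − 137264 = 18437 W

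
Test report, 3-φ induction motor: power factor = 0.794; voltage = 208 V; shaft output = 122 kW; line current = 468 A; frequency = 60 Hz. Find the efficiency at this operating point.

P_out = 122 kW = 122000 W
P_in = √3·V_L·I_L·cosφ = 1.732 × 208 × 468 × 0.794 = 133868 W
η = P_out / P_in = 122000 / 133868 = 0.911 = 91.1%

91.1 %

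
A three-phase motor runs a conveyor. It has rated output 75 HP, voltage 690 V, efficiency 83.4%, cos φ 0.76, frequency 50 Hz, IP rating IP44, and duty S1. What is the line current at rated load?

P_out = 75 × 746 = 55950 W
P_in = P_out / η = 55950 / 0.834 = 67086 W
I_L = P_in / (√3·V_L·cosφ) = 67086 / (1.732 × 690 × 0.76) = 73.9 A

73.9 A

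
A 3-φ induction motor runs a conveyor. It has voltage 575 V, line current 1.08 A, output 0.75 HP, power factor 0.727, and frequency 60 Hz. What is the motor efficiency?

71.6 %

P_out = 0.75 × 746 = 560 W
P_in = √3·V_L·I_L·cosφ = 1.732 × 575 × 1.08 × 0.727 = 782 W
η = P_out / P_in = 560 / 782 = 0.716 = 71.6%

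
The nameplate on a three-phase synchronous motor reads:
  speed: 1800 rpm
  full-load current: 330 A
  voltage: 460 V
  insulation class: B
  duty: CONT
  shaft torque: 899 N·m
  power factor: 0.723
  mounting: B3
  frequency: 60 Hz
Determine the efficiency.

89.1 %

ω = 2π × 1800/60 = 188.5 rad/s; P_out = τω = 899 × 188.5 = 169462 W
P_in = √3·V_L·I_L·cosφ = 1.732 × 460 × 330 × 0.723 = 190089 W
η = P_out / P_in = 169462 / 190089 = 0.891 = 89.1%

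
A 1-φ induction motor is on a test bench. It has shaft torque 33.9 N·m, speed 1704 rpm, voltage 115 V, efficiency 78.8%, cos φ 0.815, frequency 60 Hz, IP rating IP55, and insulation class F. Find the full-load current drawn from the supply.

ω = 2π×1704/60 = 178.4 rad/s; P_out = τω = 33.9 × 178.4 = 6048 W
P_in = P_out / η = 6048 / 0.788 = 7675 W
I = P_in / (V·cosφ) = 7675 / (115 × 0.815) = 81.9 A

81.9 A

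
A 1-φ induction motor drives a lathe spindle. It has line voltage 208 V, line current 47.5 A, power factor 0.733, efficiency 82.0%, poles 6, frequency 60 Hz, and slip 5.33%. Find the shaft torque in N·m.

49.9 N·m

P_in = V·I·cosφ = 208 × 47.5 × 0.733 = 7242 W
P_out = η·P_in = 0.82 × 7242 = 5938 W
n_s = 120×60/6 = 1200 rpm; n = 1200×(1−0.0533) = 1136 rpm
ω = 2π×1136/60 = 119 rad/s
τ = P_out/ω = 5938/119 = 49.9 N·m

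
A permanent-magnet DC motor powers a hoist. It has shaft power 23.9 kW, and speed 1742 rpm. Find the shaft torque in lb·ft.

ω = 2π × 1742/60 = 182.4 rad/s
τ = P/ω = 23900/182.4 = 131 N·m
In lb·ft: 131/1.356 = 96.6 lb·ft

96.6 lb·ft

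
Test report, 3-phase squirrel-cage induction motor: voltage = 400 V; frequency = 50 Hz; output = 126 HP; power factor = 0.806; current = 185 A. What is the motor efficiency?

91.0 %

P_out = 126 × 746 = 93996 W
P_in = √3·V_L·I_L·cosφ = 1.732 × 400 × 185 × 0.806 = 103303 W
η = P_out / P_in = 93996 / 103303 = 0.910 = 91.0%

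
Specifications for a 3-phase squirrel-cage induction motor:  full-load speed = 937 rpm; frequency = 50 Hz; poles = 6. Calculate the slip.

n_s = 120f/p = 120×50/6 = 1000 rpm
s = (n_s − n)/n_s = (1000 − 937)/1000 = 0.0630

6.3 %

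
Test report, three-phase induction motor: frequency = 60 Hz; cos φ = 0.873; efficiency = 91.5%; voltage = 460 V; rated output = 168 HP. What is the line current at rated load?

197 A

P_out = 168 × 746 = 125328 W
P_in = P_out / η = 125328 / 0.915 = 136970 W
I_L = P_in / (√3·V_L·cosφ) = 136970 / (1.732 × 460 × 0.873) = 197 A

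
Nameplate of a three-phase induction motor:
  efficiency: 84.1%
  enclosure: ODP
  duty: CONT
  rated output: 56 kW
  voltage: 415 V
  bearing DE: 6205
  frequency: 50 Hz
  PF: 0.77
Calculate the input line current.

120 A

P_out = 56 kW = 56000 W
P_in = P_out / η = 56000 / 0.841 = 66587 W
I_L = P_in / (√3·V_L·cosφ) = 66587 / (1.732 × 415 × 0.77) = 120 A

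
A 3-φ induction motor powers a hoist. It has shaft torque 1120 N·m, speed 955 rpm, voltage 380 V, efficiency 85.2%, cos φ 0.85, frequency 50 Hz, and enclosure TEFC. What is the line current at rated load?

235 A

ω = 2π×955/60 = 100 rad/s; P_out = τω = 1120 × 100 = 112000 W
P_in = P_out / η = 112000 / 0.852 = 131455 W
I_L = P_in / (√3·V_L·cosφ) = 131455 / (1.732 × 380 × 0.85) = 235 A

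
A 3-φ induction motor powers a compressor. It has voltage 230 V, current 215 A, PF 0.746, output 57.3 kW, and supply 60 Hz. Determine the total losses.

P_in = √3·V·I·cosφ = 1.732×230×215×0.746 = 63893 W
P_out = 57300 W
Losses = P_in − P_out = 63893 − 57300 = 6593 W

6.59 kW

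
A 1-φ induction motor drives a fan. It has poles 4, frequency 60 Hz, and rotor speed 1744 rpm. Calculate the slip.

3.11 %

n_s = 120f/p = 120×60/4 = 1800 rpm
s = (n_s − n)/n_s = (1800 − 1744)/1800 = 0.0311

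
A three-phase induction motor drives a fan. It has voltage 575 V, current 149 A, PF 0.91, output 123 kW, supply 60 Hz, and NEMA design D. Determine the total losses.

P_in = √3·V·I·cosφ = 1.732×575×149×0.91 = 135034 W
P_out = 123000 W
Losses = P_in − P_out = 135034 − 123000 = 12034 W

12000 W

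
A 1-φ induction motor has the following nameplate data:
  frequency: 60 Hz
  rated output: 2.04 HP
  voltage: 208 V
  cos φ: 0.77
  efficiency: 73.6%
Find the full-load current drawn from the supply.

12.9 A

P_out = 2.04 × 746 = 1522 W
P_in = P_out / η = 1522 / 0.736 = 2068 W
I = P_in / (V·cosφ) = 2068 / (208 × 0.77) = 12.9 A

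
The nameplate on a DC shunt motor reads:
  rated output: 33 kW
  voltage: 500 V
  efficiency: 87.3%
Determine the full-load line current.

75.6 A

P_out = 33 kW = 33000 W
P_in = P_out / η = 33000 / 0.873 = 37801 W
I = P_in / V = 37801 / 500 = 75.6 A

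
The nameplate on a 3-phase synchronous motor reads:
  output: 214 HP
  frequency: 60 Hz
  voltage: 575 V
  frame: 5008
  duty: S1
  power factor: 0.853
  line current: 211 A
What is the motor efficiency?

P_out = 214 × 746 = 159644 W
P_in = √3·V_L·I_L·cosφ = 1.732 × 575 × 211 × 0.853 = 179245 W
η = P_out / P_in = 159644 / 179245 = 0.891 = 89.1%

89.1 %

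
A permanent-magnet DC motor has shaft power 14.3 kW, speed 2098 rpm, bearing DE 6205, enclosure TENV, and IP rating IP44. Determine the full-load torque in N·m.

65.1 N·m

ω = 2π × 2098/60 = 219.7 rad/s
τ = P/ω = 14300/219.7 = 65.1 N·m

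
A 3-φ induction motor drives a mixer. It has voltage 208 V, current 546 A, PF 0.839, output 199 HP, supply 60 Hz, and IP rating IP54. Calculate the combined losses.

P_in = √3·V·I·cosφ = 1.732×208×546×0.839 = 165031 W
P_out = 199×746 = 148454 W
Losses = P_in − P_out = 165031 − 148454 = 16577 W

16600 W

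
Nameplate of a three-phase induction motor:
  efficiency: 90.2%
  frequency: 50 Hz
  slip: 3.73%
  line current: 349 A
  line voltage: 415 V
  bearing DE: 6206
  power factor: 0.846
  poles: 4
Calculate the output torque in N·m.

1270 N·m

P_in = √3·V·I·cosφ = 1.732 × 415 × 349 × 0.846 = 212223 W
P_out = η·P_in = 0.902 × 212223 = 191425 W
n_s = 120×50/4 = 1500 rpm; n = 1500×(1−0.0373) = 1444 rpm
ω = 2π×1444/60 = 151.2 rad/s
τ = P_out/ω = 191425/151.2 = 1270 N·m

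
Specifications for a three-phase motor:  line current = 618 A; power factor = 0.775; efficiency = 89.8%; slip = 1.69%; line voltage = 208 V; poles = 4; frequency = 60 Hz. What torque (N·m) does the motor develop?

P_in = √3·V·I·cosφ = 1.732 × 208 × 618 × 0.775 = 172545 W
P_out = η·P_in = 0.898 × 172545 = 154945 W
n_s = 120×60/4 = 1800 rpm; n = 1800×(1−0.0169) = 1770 rpm
ω = 2π×1770/60 = 185.4 rad/s
τ = P_out/ω = 154945/185.4 = 836 N·m

836 N·m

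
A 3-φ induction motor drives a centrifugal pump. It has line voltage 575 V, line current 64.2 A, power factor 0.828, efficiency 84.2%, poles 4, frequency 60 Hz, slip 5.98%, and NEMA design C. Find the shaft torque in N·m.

252 N·m

P_in = √3·V·I·cosφ = 1.732 × 575 × 64.2 × 0.828 = 52940 W
P_out = η·P_in = 0.842 × 52940 = 44575 W
n_s = 120×60/4 = 1800 rpm; n = 1800×(1−0.0598) = 1692 rpm
ω = 2π×1692/60 = 177.2 rad/s
τ = P_out/ω = 44575/177.2 = 252 N·m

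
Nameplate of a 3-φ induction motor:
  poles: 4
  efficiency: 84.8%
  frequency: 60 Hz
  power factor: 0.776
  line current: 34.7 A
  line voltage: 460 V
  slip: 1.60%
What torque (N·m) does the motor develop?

98.1 N·m

P_in = √3·V·I·cosφ = 1.732 × 460 × 34.7 × 0.776 = 21453 W
P_out = η·P_in = 0.848 × 21453 = 18192 W
n_s = 120×60/4 = 1800 rpm; n = 1800×(1−0.016) = 1771 rpm
ω = 2π×1771/60 = 185.5 rad/s
τ = P_out/ω = 18192/185.5 = 98.1 N·m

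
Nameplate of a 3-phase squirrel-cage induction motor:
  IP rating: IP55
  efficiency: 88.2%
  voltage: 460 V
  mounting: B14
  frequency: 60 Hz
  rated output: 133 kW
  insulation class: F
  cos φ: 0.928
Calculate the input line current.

204 A

P_out = 133 kW = 133000 W
P_in = P_out / η = 133000 / 0.882 = 150794 W
I_L = P_in / (√3·V_L·cosφ) = 150794 / (1.732 × 460 × 0.928) = 204 A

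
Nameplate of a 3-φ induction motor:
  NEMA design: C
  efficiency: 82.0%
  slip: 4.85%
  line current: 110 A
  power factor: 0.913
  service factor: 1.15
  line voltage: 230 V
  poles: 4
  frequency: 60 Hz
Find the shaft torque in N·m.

P_in = √3·V·I·cosφ = 1.732 × 230 × 110 × 0.913 = 40007 W
P_out = η·P_in = 0.82 × 40007 = 32806 W
n_s = 120×60/4 = 1800 rpm; n = 1800×(1−0.0485) = 1713 rpm
ω = 2π×1713/60 = 179.4 rad/s
τ = P_out/ω = 32806/179.4 = 183 N·m

183 N·m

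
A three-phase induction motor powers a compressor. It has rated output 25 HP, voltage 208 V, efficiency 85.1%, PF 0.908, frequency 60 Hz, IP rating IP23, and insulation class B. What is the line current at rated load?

P_out = 25 × 746 = 18650 W
P_in = P_out / η = 18650 / 0.851 = 21915 W
I_L = P_in / (√3·V_L·cosφ) = 21915 / (1.732 × 208 × 0.908) = 67 A

67 A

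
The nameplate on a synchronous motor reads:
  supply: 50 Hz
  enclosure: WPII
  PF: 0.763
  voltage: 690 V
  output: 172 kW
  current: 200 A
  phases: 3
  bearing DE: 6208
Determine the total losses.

P_in = √3·V·I·cosφ = 1.732×690×200×0.763 = 182369 W
P_out = 172000 W
Losses = P_in − P_out = 182369 − 172000 = 10369 W

10.4 kW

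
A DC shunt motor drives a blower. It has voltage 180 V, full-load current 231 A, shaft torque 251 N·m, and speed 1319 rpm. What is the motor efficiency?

ω = 2π × 1319/60 = 138.1 rad/s; P_out = τω = 251 × 138.1 = 34663 W
P_in = V·I = 180 × 231 = 41580 W
η = P_out / P_in = 34663 / 41580 = 0.834 = 83.4%

83.4 %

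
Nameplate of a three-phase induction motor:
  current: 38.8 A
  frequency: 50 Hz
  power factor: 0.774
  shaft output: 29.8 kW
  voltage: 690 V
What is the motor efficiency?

83.0 %

P_out = 29.8 kW = 29800 W
P_in = √3·V_L·I_L·cosφ = 1.732 × 690 × 38.8 × 0.774 = 35890 W
η = P_out / P_in = 29800 / 35890 = 0.830 = 83.0%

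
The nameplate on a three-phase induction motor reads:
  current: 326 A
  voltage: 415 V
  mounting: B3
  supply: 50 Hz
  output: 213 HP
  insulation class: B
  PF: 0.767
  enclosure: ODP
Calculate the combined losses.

20.8 kW

P_in = √3·V·I·cosφ = 1.732×415×326×0.767 = 179725 W
P_out = 213×746 = 158898 W
Losses = P_in − P_out = 179725 − 158898 = 20827 W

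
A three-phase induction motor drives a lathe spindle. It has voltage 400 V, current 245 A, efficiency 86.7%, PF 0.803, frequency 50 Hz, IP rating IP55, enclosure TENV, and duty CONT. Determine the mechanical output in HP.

P_in = √3·V·I·cosφ = 1.732 × 400 × 245 × 0.803 = 136298 W
P_out = η·P_in = 0.867 × 136298 = 118170 W
= 118170/746 = 158 HP

158 HP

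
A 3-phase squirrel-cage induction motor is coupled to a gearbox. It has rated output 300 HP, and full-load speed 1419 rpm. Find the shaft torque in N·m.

1510 N·m

P_out = 300 × 746 = 223800 W
ω = 2π × 1419/60 = 148.6 rad/s
τ = P_out/ω = 223800/148.6 = 1510 N·m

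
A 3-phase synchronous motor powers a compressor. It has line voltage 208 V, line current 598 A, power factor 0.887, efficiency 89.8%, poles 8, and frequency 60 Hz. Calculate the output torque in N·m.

P_in = √3·V·I·cosφ = 1.732 × 208 × 598 × 0.887 = 191089 W
P_out = η·P_in = 0.898 × 191089 = 171598 W
n = n_s = 120×60/8 = 900 rpm (synchronous)
ω = 2π×900/60 = 94.25 rad/s
τ = P_out/ω = 171598/94.25 = 1820 N·m

1820 N·m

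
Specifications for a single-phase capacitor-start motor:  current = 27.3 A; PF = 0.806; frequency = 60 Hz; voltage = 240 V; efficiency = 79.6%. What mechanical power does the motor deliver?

4.2 kW

P_in = V·I·cosφ = 240 × 27.3 × 0.806 = 5281 W
P_out = η·P_in = 0.796 × 5281 = 4204 W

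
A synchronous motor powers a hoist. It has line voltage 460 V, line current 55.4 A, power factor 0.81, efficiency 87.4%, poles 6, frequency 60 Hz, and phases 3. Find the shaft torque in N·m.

249 N·m

P_in = √3·V·I·cosφ = 1.732 × 460 × 55.4 × 0.81 = 35752 W
P_out = η·P_in = 0.874 × 35752 = 31247 W
n = n_s = 120×60/6 = 1200 rpm (synchronous)
ω = 2π×1200/60 = 125.7 rad/s
τ = P_out/ω = 31247/125.7 = 249 N·m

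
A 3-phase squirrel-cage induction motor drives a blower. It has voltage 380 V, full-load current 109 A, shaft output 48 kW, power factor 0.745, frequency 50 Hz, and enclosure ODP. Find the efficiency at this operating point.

89.8 %

P_out = 48 kW = 48000 W
P_in = √3·V_L·I_L·cosφ = 1.732 × 380 × 109 × 0.745 = 53446 W
η = P_out / P_in = 48000 / 53446 = 0.898 = 89.8%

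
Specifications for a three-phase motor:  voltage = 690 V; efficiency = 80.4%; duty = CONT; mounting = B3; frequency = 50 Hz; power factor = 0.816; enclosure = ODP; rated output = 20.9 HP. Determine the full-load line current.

P_out = 20.9 × 746 = 15591 W
P_in = P_out / η = 15591 / 0.804 = 19392 W
I_L = P_in / (√3·V_L·cosφ) = 19392 / (1.732 × 690 × 0.816) = 19.9 A

19.9 A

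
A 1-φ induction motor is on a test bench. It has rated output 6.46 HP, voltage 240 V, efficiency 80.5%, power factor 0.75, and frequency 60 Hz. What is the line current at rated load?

33.3 A

P_out = 6.46 × 746 = 4819 W
P_in = P_out / η = 4819 / 0.805 = 5986 W
I = P_in / (V·cosφ) = 5986 / (240 × 0.75) = 33.3 A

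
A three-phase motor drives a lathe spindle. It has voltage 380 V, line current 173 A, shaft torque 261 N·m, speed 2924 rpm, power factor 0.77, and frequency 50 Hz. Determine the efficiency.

91.2 %

ω = 2π × 2924/60 = 306.2 rad/s; P_out = τω = 261 × 306.2 = 79918 W
P_in = √3·V_L·I_L·cosφ = 1.732 × 380 × 173 × 0.77 = 87673 W
η = P_out / P_in = 79918 / 87673 = 0.912 = 91.2%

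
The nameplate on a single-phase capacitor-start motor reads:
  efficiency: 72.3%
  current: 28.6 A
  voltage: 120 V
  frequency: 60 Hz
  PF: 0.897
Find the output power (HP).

P_in = V·I·cosφ = 120 × 28.6 × 0.897 = 3079 W
P_out = η·P_in = 0.723 × 3079 = 2226 W
= 2226/746 = 2.98 HP

2.98 HP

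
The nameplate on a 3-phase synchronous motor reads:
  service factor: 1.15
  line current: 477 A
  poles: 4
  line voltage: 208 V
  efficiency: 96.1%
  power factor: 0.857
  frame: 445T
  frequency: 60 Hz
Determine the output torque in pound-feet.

P_in = √3·V·I·cosφ = 1.732 × 208 × 477 × 0.857 = 147269 W
P_out = η·P_in = 0.961 × 147269 = 141526 W
n = n_s = 120×60/4 = 1800 rpm (synchronous)
ω = 2π×1800/60 = 188.5 rad/s
τ = P_out/ω = 141526/188.5 = 750.8 N·m
In lb·ft: 750.8/1.356 = 554 lb·ft

554 lb·ft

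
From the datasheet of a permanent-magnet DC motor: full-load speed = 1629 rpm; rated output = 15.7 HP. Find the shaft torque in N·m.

68.7 N·m

P_out = 15.7 × 746 = 11712 W
ω = 2π × 1629/60 = 170.6 rad/s
τ = P_out/ω = 11712/170.6 = 68.7 N·m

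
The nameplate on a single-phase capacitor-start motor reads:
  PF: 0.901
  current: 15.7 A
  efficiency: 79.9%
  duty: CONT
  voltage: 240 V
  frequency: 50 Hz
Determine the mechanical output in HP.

3.64 HP

P_in = V·I·cosφ = 240 × 15.7 × 0.901 = 3395 W
P_out = η·P_in = 0.799 × 3395 = 2713 W
= 2713/746 = 3.64 HP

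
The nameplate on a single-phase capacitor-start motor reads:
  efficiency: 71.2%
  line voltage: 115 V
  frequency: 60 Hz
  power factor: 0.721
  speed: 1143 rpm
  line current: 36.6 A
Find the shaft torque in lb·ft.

13.3 lb·ft

P_in = V·I·cosφ = 115 × 36.6 × 0.721 = 3035 W
P_out = η·P_in = 0.712 × 3035 = 2161 W
n = 1143 rpm
ω = 2π×1143/60 = 119.7 rad/s
τ = P_out/ω = 2161/119.7 = 18.05 N·m
In lb·ft: 18.05/1.356 = 13.3 lb·ft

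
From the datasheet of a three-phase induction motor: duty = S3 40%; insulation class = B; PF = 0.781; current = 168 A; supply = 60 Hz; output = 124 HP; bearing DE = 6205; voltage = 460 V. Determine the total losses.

12000 W

P_in = √3·V·I·cosφ = 1.732×460×168×0.781 = 104536 W
P_out = 124×746 = 92504 W
Losses = P_in − P_out = 104536 − 92504 = 12032 W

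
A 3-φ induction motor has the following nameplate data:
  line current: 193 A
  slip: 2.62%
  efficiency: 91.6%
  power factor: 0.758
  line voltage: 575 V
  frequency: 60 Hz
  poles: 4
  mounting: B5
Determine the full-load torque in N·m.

P_in = √3·V·I·cosφ = 1.732 × 575 × 193 × 0.758 = 145694 W
P_out = η·P_in = 0.916 × 145694 = 133456 W
n_s = 120×60/4 = 1800 rpm; n = 1800×(1−0.0262) = 1753 rpm
ω = 2π×1753/60 = 183.6 rad/s
τ = P_out/ω = 133456/183.6 = 727 N·m

727 N·m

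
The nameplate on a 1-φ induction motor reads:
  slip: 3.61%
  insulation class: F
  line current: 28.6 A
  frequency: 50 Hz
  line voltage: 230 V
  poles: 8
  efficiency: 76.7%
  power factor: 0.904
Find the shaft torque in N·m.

60.2 N·m

P_in = V·I·cosφ = 230 × 28.6 × 0.904 = 5947 W
P_out = η·P_in = 0.767 × 5947 = 4561 W
n_s = 120×50/8 = 750 rpm; n = 750×(1−0.0361) = 723 rpm
ω = 2π×723/60 = 75.71 rad/s
τ = P_out/ω = 4561/75.71 = 60.2 N·m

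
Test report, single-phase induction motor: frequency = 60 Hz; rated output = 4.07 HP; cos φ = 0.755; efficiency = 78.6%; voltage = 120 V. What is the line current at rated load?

P_out = 4.07 × 746 = 3036 W
P_in = P_out / η = 3036 / 0.786 = 3863 W
I = P_in / (V·cosφ) = 3863 / (120 × 0.755) = 42.6 A

42.6 A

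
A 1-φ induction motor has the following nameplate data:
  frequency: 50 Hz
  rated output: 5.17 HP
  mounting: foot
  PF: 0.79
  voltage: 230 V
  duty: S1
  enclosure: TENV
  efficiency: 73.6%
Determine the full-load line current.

P_out = 5.17 × 746 = 3857 W
P_in = P_out / η = 3857 / 0.736 = 5240 W
I = P_in / (V·cosφ) = 5240 / (230 × 0.79) = 28.8 A

28.8 A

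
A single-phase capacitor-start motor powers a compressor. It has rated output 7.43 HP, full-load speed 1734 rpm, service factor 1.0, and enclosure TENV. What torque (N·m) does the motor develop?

30.5 N·m

P_out = 7.43 × 746 = 5543 W
ω = 2π × 1734/60 = 181.6 rad/s
τ = P_out/ω = 5543/181.6 = 30.5 N·m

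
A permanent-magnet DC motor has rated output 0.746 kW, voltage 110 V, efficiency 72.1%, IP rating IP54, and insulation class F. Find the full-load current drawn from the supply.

P_out = 0.746 kW = 746 W
P_in = P_out / η = 746 / 0.721 = 1035 W
I = P_in / V = 1035 / 110 = 9.41 A

9.41 A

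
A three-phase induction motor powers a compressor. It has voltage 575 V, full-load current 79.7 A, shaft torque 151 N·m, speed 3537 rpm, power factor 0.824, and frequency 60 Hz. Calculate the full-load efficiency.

85.5 %

ω = 2π × 3537/60 = 370.4 rad/s; P_out = τω = 151 × 370.4 = 55930 W
P_in = √3·V_L·I_L·cosφ = 1.732 × 575 × 79.7 × 0.824 = 65404 W
η = P_out / P_in = 55930 / 65404 = 0.855 = 85.5%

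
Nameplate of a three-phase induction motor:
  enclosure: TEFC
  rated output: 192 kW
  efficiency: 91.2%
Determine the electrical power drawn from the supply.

P_out = 192000 W
P_in = P_out/η = 192000/0.912 = 210526 W = 211 kW

211 kW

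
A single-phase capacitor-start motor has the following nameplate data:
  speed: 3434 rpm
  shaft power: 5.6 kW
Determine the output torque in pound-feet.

11.5 lb·ft

ω = 2π × 3434/60 = 359.6 rad/s
τ = P/ω = 5600/359.6 = 15.57 N·m
In lb·ft: 15.57/1.356 = 11.5 lb·ft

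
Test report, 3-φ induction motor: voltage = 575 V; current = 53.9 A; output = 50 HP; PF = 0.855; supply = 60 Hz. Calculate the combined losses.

8600 W

P_in = √3·V·I·cosφ = 1.732×575×53.9×0.855 = 45896 W
P_out = 50×746 = 37300 W
Losses = P_in − P_out = 45896 − 37300 = 8596 W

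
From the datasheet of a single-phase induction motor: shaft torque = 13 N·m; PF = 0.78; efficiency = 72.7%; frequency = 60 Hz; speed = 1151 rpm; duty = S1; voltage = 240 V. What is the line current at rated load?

11.5 A

ω = 2π×1151/60 = 120.5 rad/s; P_out = τω = 13 × 120.5 = 1567 W
P_in = P_out / η = 1567 / 0.727 = 2155 W
I = P_in / (V·cosφ) = 2155 / (240 × 0.78) = 11.5 A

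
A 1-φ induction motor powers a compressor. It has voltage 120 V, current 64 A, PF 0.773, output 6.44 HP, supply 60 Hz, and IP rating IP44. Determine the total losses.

P_in = V·I·cosφ = 120×64×0.773 = 5937 W
P_out = 6.44×746 = 4804 W
Losses = P_in − P_out = 5937 − 4804 = 1133 W

1.13 kW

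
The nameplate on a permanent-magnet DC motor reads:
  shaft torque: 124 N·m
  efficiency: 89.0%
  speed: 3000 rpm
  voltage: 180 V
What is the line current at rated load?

243 A

ω = 2π×3000/60 = 314.2 rad/s; P_out = τω = 124 × 314.2 = 38961 W
P_in = P_out / η = 38961 / 0.890 = 43776 W
I = P_in / V = 43776 / 180 = 243 A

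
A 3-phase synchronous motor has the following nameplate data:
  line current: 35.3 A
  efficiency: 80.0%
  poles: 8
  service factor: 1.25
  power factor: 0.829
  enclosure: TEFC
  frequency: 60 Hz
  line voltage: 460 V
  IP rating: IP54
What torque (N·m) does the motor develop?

198 N·m

P_in = √3·V·I·cosφ = 1.732 × 460 × 35.3 × 0.829 = 23315 W
P_out = η·P_in = 0.8 × 23315 = 18652 W
n = n_s = 120×60/8 = 900 rpm (synchronous)
ω = 2π×900/60 = 94.25 rad/s
τ = P_out/ω = 18652/94.25 = 198 N·m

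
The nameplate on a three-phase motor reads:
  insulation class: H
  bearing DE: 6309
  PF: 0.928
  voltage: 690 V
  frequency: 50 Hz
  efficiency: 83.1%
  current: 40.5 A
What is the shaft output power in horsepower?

50 HP

P_in = √3·V·I·cosφ = 1.732 × 690 × 40.5 × 0.928 = 44916 W
P_out = η·P_in = 0.831 × 44916 = 37325 W
= 37325/746 = 50 HP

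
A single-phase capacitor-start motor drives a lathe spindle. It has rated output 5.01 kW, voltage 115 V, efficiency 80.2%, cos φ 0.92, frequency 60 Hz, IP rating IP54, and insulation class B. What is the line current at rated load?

P_out = 5.01 kW = 5010 W
P_in = P_out / η = 5010 / 0.802 = 6247 W
I = P_in / (V·cosφ) = 6247 / (115 × 0.92) = 59 A

59 A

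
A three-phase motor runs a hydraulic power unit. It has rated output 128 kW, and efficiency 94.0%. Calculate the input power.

136 kW

P_out = 128000 W
P_in = P_out/η = 128000/0.94 = 136170 W = 136 kW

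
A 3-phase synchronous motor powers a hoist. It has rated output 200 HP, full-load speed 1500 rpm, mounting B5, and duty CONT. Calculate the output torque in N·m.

950 N·m

P_out = 200 × 746 = 149200 W
ω = 2π × 1500/60 = 157.1 rad/s
τ = P_out/ω = 149200/157.1 = 950 N·m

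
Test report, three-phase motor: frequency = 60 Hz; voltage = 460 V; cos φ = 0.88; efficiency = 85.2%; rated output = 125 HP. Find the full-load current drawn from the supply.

P_out = 125 × 746 = 93250 W
P_in = P_out / η = 93250 / 0.852 = 109448 W
I_L = P_in / (√3·V_L·cosφ) = 109448 / (1.732 × 460 × 0.88) = 156 A

156 A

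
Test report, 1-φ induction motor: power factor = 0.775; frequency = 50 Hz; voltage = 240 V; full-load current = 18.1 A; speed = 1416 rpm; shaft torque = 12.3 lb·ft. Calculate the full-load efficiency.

73.5 %

τ = 12.3 lb·ft × 1.356 = 16.68 N·m
ω = 2π × 1416/60 = 148.3 rad/s; P_out = τω = 16.68 × 148.3 = 2474 W
P_in = V·I·cosφ = 240 × 18.1 × 0.775 = 3367 W
η = P_out / P_in = 2474 / 3367 = 0.735 = 73.5%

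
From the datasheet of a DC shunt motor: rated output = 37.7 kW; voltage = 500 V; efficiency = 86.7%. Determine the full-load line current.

P_out = 37.7 kW = 37700 W
P_in = P_out / η = 37700 / 0.867 = 43483 W
I = P_in / V = 43483 / 500 = 87 A

87 A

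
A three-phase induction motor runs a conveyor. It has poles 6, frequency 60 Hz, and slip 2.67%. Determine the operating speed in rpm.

1168 rpm

n_s = 120f/p = 120×60/6 = 1200 rpm
n = n_s(1 − s) = 1200 × (1 − 0.0267) = 1168 rpm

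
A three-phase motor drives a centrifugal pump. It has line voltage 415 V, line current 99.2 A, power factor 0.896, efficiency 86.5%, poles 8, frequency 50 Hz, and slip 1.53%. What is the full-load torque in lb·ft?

527 lb·ft

P_in = √3·V·I·cosφ = 1.732 × 415 × 99.2 × 0.896 = 63887 W
P_out = η·P_in = 0.865 × 63887 = 55262 W
n_s = 120×50/8 = 750 rpm; n = 750×(1−0.0153) = 739 rpm
ω = 2π×739/60 = 77.39 rad/s
τ = P_out/ω = 55262/77.39 = 714.1 N·m
In lb·ft: 714.1/1.356 = 527 lb·ft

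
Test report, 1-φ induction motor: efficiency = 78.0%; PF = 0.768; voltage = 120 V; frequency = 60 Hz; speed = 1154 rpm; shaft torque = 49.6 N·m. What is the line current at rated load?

ω = 2π×1154/60 = 120.8 rad/s; P_out = τω = 49.6 × 120.8 = 5992 W
P_in = P_out / η = 5992 / 0.780 = 7682 W
I = P_in / (V·cosφ) = 7682 / (120 × 0.768) = 83.4 A

83.4 A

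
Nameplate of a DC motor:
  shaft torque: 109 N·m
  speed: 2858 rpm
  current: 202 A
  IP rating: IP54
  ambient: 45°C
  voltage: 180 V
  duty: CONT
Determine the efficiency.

ω = 2π × 2858/60 = 299.3 rad/s; P_out = τω = 109 × 299.3 = 32624 W
P_in = V·I = 180 × 202 = 36360 W
η = P_out / P_in = 32624 / 36360 = 0.897 = 89.7%

89.7 %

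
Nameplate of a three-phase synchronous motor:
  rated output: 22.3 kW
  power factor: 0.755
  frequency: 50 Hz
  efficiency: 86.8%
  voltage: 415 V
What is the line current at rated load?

47.3 A

P_out = 22.3 kW = 22300 W
P_in = P_out / η = 22300 / 0.868 = 25691 W
I_L = P_in / (√3·V_L·cosφ) = 25691 / (1.732 × 415 × 0.755) = 47.3 A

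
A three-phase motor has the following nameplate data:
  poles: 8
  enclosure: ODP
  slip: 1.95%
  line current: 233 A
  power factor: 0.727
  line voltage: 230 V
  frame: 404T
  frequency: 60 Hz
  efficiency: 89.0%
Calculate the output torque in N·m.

P_in = √3·V·I·cosφ = 1.732 × 230 × 233 × 0.727 = 67479 W
P_out = η·P_in = 0.89 × 67479 = 60056 W
n_s = 120×60/8 = 900 rpm; n = 900×(1−0.0195) = 882 rpm
ω = 2π×882/60 = 92.36 rad/s
τ = P_out/ω = 60056/92.36 = 650 N·m

650 N·m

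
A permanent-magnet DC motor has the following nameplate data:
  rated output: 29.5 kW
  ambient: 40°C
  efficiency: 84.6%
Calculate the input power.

34.9 kW

P_out = 29500 W
P_in = P_out/η = 29500/0.846 = 34870 W = 34.9 kW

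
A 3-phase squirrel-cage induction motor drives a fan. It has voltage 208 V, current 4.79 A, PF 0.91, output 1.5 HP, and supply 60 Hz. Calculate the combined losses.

P_in = √3·V·I·cosφ = 1.732×208×4.79×0.91 = 1570 W
P_out = 1.5×746 = 1119 W
Losses = P_in − P_out = 1570 − 1119 = 451 W

451 W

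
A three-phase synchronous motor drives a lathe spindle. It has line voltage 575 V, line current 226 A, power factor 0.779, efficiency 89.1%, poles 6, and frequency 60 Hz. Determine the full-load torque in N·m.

P_in = √3·V·I·cosφ = 1.732 × 575 × 226 × 0.779 = 175332 W
P_out = η·P_in = 0.891 × 175332 = 156221 W
n = n_s = 120×60/6 = 1200 rpm (synchronous)
ω = 2π×1200/60 = 125.7 rad/s
τ = P_out/ω = 156221/125.7 = 1240 N·m

1240 N·m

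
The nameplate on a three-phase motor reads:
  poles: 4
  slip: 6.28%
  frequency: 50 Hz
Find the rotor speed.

n_s = 120f/p = 120×50/4 = 1500 rpm
n = n_s(1 − s) = 1500 × (1 − 0.0628) = 1406 rpm

1406 rpm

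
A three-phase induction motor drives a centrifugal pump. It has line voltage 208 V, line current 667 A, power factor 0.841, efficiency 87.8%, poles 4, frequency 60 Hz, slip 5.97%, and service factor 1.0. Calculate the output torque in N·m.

1000 N·m

P_in = √3·V·I·cosφ = 1.732 × 208 × 667 × 0.841 = 202085 W
P_out = η·P_in = 0.878 × 202085 = 177431 W
n_s = 120×60/4 = 1800 rpm; n = 1800×(1−0.0597) = 1693 rpm
ω = 2π×1693/60 = 177.3 rad/s
τ = P_out/ω = 177431/177.3 = 1000 N·m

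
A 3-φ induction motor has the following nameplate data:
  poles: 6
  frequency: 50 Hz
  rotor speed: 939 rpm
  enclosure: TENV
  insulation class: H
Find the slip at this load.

6.10 %

n_s = 120f/p = 120×50/6 = 1000 rpm
s = (n_s − n)/n_s = (1000 − 939)/1000 = 0.0610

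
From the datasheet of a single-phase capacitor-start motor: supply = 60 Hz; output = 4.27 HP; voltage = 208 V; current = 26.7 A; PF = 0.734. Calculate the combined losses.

P_in = V·I·cosφ = 208×26.7×0.734 = 4076 W
P_out = 4.27×746 = 3185 W
Losses = P_in − P_out = 4076 − 3185 = 891 W

891 W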